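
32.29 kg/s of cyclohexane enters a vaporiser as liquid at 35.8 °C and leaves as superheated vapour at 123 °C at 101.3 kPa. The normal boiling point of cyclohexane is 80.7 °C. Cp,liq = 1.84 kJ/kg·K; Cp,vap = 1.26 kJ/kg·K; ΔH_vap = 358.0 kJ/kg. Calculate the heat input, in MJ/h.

Q = 57400 MJ/h

liquid 35.8→80.7 °C: 82.616 kJ/kg
vaporisation at 80.7 °C: 358 kJ/kg
vapour 80.7→123 °C: 53.298 kJ/kg
Δh = 82.616 + 358 + 53.298 = 493.91 kJ/kg
Q = ṁ·Δh = 32.29 kg/s × 493.91 kJ/kg = 15948 kJ/s
|Q| = 15948 kW = 57415 MJ/h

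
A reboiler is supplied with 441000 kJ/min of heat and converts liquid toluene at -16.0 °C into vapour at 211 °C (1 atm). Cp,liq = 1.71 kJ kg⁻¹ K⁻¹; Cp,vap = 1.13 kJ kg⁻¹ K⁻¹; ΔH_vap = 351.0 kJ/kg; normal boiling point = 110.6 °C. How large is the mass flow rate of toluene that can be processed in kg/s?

Δh = 1.71×(110.6−-16.0) + 351.0 + 1.13×(211−110.6) = 680.94 kJ/kg
Q = 441000 kJ/min = 7350 kJ/s = 7350 kJ/s
ṁ = Q/Δh = 7350 / 680.94 = 10.794 kg/s

ṁ = 10.8 kg/s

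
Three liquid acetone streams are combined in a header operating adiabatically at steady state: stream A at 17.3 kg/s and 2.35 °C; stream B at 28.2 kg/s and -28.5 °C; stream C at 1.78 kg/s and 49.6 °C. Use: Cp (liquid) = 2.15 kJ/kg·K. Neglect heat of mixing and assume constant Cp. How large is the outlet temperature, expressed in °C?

Energy balance with Q = 0: Σ ṁᵢCp,ᵢ(T_out − Tᵢ) = 0
Σ ṁᵢCp,ᵢTᵢ = 17.3×2.15×2.35 + 28.2×2.15×-28.5 + 1.78×2.15×49.6 = -1450.7
Σ ṁᵢCp,ᵢ = 17.3×2.15 + 28.2×2.15 + 1.78×2.15 = 101.65
T_out = -1450.7 / 101.65 = -14.272 °C

T_out = -14.3 °C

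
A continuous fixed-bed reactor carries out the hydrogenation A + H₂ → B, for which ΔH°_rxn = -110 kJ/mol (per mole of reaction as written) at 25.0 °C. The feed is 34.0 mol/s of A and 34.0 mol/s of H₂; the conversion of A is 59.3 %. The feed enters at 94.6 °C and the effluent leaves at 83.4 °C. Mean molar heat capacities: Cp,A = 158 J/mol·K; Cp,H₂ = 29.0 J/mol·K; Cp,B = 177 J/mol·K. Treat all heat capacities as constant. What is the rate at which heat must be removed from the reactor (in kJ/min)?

Extent of reaction ξ = 0.593 × 34.0 = 20.162 mol/s
Reaction term: ξ·ΔH°_rxn = 20.162 × -110 = -2217.8 kJ/s
Sensible, feed 94.6→25 °C: -442.52 kJ/s
Outlet flows (mol/s): A 13.838, H₂ 13.838, B 20.162
Sensible, products 25→83.4 °C: 359.53 kJ/s
Q = ΔH = -2300.8 kJ/s = -2300.8 kW
Heat removed = 138050 kJ/min

Q_out = 138000 kJ/min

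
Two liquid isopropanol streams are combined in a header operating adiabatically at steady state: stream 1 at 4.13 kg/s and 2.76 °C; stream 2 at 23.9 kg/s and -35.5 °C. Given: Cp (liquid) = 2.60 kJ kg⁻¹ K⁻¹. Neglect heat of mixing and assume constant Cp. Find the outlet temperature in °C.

Adiabatic, steady state ⇒ Σ ṁᵢCp,ᵢ(T_out − Tᵢ) = 0
T_out = Σ ṁᵢCp,ᵢTᵢ / Σ ṁᵢCp,ᵢ
      = -2176.3 / 72.878 = -29.863 °C

T_out = -29.9 °C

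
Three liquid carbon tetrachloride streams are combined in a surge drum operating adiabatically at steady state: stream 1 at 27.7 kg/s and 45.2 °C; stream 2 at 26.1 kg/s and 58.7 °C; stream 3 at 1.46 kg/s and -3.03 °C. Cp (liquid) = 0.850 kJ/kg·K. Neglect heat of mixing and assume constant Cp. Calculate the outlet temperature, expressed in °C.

No heat crosses the boundary, so H_out = H_in.
T_out = Σ ṁᵢCp,ᵢTᵢ / Σ ṁᵢCp,ᵢ
      = 2362.7 / 46.971 = 50.302 °C

T_out = 50.3 °C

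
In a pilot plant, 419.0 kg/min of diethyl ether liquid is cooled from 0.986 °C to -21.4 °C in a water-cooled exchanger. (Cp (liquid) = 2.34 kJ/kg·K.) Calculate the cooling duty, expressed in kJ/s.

Q = ṁ·Cp·ΔT = 419.0 × 2.34 × (-21.4 − 0.986) = -21949 kJ/min
Converting: 21949 / 60 s = 365.81 kW

Q_c = 366 kJ/s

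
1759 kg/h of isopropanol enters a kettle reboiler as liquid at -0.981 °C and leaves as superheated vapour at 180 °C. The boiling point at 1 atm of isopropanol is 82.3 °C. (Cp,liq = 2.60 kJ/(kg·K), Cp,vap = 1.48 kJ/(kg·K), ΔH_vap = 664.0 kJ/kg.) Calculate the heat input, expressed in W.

liquid -0.981→82.3 °C: 216.53 kJ/kg
vaporisation at 82.3 °C: 664 kJ/kg
vapour 82.3→180 °C: 144.6 kJ/kg
Δh = 216.53 + 664 + 144.6 = 1025.1 kJ/kg
Q = ṁ·Δh = 1759 kg/h × 1025.1 kJ/kg = 1.8032e+06 kJ/h
|Q| = 500.89 kW = 500890 W

Q = 501000 W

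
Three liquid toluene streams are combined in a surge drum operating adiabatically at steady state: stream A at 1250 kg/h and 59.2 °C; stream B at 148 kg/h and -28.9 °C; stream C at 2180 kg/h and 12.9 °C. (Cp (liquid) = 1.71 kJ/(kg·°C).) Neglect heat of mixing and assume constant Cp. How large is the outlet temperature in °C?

Energy balance with Q = 0: Σ ṁᵢCp,ᵢ(T_out − Tᵢ) = 0
T_out = Σ ṁᵢCp,ᵢTᵢ / Σ ṁᵢCp,ᵢ
      = 167310 / 6118.4 = 27.346 °C

T_out = 27.3 °C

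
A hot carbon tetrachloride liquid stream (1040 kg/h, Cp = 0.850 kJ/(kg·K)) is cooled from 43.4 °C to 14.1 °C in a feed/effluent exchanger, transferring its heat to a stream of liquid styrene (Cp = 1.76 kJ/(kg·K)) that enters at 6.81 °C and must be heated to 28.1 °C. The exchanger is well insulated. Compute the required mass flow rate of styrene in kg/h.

ṁ_c = 691 kg/h

Heat released by hot stream: Q = 1040 × 0.850 × (43.4 − 14.1) = 25901 kJ/h
Energy balance on cold side (adiabatic exchanger): Q = ṁ_c·Cp_c·(T_c,out − T_c,in)
ṁ_c = 25901 / [1.76 × (28.1 − 6.81)] = 691.24 kg/h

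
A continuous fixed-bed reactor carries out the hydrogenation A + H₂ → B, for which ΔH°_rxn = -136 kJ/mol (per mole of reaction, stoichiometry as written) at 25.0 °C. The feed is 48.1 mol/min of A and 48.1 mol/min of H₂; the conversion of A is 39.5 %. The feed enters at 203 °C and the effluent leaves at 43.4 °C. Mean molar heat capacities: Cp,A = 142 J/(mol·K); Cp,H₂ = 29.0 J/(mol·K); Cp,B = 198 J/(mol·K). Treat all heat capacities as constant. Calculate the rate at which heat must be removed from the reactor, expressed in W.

Extent of reaction ξ = 0.395 × 48.1 = 19 mol/min
Reaction term: ξ·ΔH°_rxn = 19 × -136 = -2583.9 kJ/min
Sensible, feed 203→25 °C: -1464.1 kJ/min
Outlet flows (mol/min): A 29.101, H₂ 29.101, B 19
Sensible, products 25→43.4 °C: 160.78 kJ/min
Q = ΔH = -3887.2 kJ/min = -64.787 kW
Heat removed = 64787 W

Q_out = 64800 W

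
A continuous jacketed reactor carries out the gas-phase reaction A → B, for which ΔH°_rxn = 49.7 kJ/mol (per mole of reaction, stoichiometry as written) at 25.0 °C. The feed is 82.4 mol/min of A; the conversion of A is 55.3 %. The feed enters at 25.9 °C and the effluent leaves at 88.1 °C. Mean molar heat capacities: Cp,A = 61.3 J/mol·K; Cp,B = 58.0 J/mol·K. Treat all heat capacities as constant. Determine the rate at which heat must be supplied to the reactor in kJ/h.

Extent of reaction ξ = 0.553 × 82.4 = 45.567 mol/min
Reaction term: ξ·ΔH°_rxn = 45.567 × 49.7 = 2264.7 kJ/min
Sensible, feed 25.9→25 °C: -4.546 kJ/min
Outlet flows (mol/min): A 36.833, B 45.567
Sensible, products 25→88.1 °C: 309.24 kJ/min
Q = ΔH = 2569.4 kJ/min = 42.823 kW
Heat supplied = 154160 kJ/h

Q_in = 154000 kJ/h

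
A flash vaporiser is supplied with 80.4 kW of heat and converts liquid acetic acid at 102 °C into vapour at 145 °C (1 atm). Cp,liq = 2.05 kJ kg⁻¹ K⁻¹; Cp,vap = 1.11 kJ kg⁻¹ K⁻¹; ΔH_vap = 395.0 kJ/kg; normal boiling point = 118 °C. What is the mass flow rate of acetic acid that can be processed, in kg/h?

ṁ = 632 kg/h

Δh = 2.05×(118−102) + 395.0 + 1.11×(145−118) = 457.77 kJ/kg
Q = 80.4 kW = 80.4 kJ/s = 289440 kJ/h
ṁ = Q/Δh = 289440 / 457.77 = 632.28 kg/h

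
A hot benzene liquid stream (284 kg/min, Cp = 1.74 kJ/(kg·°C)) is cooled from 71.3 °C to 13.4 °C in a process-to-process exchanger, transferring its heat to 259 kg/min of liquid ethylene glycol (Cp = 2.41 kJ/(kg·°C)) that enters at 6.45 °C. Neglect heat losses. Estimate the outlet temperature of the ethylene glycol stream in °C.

Heat released by hot stream: Q = 284 × 1.74 × (71.3 − 13.4) = 28612 kJ/min
Energy balance on cold side (adiabatic exchanger): Q = ṁ_c·Cp_c·(T_c,out − T_c,in)
T_c,out = 6.45 + 28612/(259 × 2.41) = 52.288 °C

T_c,out = 52.3 °C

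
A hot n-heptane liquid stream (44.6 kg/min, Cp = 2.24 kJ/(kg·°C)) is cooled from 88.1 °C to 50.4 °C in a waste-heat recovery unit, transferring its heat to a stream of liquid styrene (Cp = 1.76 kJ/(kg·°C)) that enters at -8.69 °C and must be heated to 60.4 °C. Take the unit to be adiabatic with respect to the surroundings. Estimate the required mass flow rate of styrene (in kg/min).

ṁ_c = 31.0 kg/min

Heat released by hot stream: Q = 44.6 × 2.24 × (88.1 − 50.4) = 3766.4 kJ/min
Energy balance on cold side (adiabatic exchanger): Q = ṁ_c·Cp_c·(T_c,out − T_c,in)
ṁ_c = 3766.4 / [1.76 × (60.4 − -8.69)] = 30.974 kg/min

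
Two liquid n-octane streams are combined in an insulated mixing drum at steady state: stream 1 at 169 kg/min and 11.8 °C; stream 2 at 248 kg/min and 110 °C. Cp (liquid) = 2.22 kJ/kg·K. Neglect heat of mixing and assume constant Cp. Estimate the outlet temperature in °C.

Adiabatic, steady state ⇒ Σ ṁᵢCp,ᵢ(T_out − Tᵢ) = 0
Σ ṁᵢCp,ᵢTᵢ = 169×2.22×11.8 + 248×2.22×110 = 64989
Σ ṁᵢCp,ᵢ = 169×2.22 + 248×2.22 = 925.74
T_out = 64989 / 925.74 = 70.202 °C

T_out = 70.2 °C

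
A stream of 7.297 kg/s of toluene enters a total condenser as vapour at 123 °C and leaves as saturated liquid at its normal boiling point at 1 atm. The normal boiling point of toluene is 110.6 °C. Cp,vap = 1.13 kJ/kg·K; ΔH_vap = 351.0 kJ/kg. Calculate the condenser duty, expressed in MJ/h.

vapour 123→110.6 °C: -14.012 kJ/kg
condensation at 110.6 °C: -351 kJ/kg
Δh = -14.012 + -351 = -365.01 kJ/kg
Q = ṁ·Δh = 7.297 kg/s × -365.01 kJ/kg = -2663.5 kJ/s
|Q| = 2663.5 kW = 9588.6 MJ/h

Q_c = 9590 MJ/h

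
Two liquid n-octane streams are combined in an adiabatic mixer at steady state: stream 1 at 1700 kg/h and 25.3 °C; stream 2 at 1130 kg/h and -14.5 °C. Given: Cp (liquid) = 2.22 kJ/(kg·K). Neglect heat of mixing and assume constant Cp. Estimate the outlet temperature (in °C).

No heat crosses the boundary, so H_out = H_in.
Σ ṁᵢCp,ᵢTᵢ = 1700×2.22×25.3 + 1130×2.22×-14.5 = 59108
Σ ṁᵢCp,ᵢ = 1700×2.22 + 1130×2.22 = 6282.6
T_out = 59108 / 6282.6 = 9.4081 °C

T_out = 9.41 °C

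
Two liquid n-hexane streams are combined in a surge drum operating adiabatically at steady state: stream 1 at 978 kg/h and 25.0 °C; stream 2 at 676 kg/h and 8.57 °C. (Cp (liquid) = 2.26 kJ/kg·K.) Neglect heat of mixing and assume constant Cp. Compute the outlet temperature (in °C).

No heat crosses the boundary, so H_out = H_in.
Σ ṁᵢCp,ᵢTᵢ = 978×2.26×25.0 + 676×2.26×8.57 = 68350
Σ ṁᵢCp,ᵢ = 978×2.26 + 676×2.26 = 3738
T_out = 68350 / 3738 = 18.285 °C

T_out = 18.3 °C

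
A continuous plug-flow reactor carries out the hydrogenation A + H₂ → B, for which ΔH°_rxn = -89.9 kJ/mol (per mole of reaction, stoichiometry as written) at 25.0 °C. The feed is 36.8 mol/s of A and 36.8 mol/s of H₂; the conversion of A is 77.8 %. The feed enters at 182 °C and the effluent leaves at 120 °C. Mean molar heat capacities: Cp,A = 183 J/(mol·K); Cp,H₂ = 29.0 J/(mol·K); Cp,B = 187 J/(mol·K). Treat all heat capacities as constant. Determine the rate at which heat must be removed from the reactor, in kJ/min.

Extent of reaction ξ = 0.778 × 36.8 = 28.63 mol/s
Reaction term: ξ·ΔH°_rxn = 28.63 × -89.9 = -2573.9 kJ/s
Sensible, feed 182→25 °C: -1224.9 kJ/s
Outlet flows (mol/s): A 8.1696, H₂ 8.1696, B 28.63
Sensible, products 25→120 °C: 673.15 kJ/s
Q = ΔH = -3125.6 kJ/s = -3125.6 kW
Heat removed = 187530 kJ/min

Q_out = 188000 kJ/min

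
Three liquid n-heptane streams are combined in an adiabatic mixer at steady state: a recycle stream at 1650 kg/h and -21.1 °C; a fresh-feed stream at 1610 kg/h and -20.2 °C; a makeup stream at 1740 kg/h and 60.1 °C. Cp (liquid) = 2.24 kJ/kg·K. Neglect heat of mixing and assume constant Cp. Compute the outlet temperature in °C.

T_out = 7.45 °C

Adiabatic, steady state ⇒ Σ ṁᵢCp,ᵢ(T_out − Tᵢ) = 0
Σ ṁᵢCp,ᵢTᵢ = 1650×2.24×-21.1 + 1610×2.24×-20.2 + 1740×2.24×60.1 = 83411
Σ ṁᵢCp,ᵢ = 1650×2.24 + 1610×2.24 + 1740×2.24 = 11200
T_out = 83411 / 11200 = 7.4474 °C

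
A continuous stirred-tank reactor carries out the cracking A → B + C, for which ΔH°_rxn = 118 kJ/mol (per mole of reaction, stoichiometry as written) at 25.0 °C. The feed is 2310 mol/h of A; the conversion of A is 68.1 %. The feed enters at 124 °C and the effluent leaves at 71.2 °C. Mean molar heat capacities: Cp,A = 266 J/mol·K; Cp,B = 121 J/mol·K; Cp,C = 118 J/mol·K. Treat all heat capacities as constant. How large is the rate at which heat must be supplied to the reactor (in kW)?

Extent of reaction ξ = 0.681 × 2310 = 1573.1 mol/h
Reaction term: ξ·ΔH°_rxn = 1573.1 × 118 = 185630 kJ/h
Sensible, feed 124→25 °C: -60832 kJ/h
Outlet flows (mol/h): A 736.89, B 1573.1, C 1573.1
Sensible, products 25→71.2 °C: 26426 kJ/h
Q = ΔH = 151220 kJ/h = 42.006 kW
Heat supplied = 42.006 kW

Q_in = 42.0 kW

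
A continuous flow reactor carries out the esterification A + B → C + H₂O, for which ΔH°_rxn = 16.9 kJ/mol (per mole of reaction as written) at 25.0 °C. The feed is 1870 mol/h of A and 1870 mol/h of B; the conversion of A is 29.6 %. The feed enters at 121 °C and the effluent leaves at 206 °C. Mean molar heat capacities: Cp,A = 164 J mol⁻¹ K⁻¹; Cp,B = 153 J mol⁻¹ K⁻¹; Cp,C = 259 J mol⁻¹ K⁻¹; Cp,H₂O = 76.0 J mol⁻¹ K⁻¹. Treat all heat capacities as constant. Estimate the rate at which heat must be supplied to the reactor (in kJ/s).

Extent of reaction ξ = 0.296 × 1870 = 553.52 mol/h
Reaction term: ξ·ΔH°_rxn = 553.52 × 16.9 = 9354.5 kJ/h
Sensible, feed 121→25 °C: -56908 kJ/h
Outlet flows (mol/h): A 1316.5, B 1316.5, C 553.52, H₂O 553.52
Sensible, products 25→206 °C: 109100 kJ/h
Q = ΔH = 61545 kJ/h = 17.096 kW
Heat supplied = 17.096 kJ/s

Q_in = 17.1 kJ/s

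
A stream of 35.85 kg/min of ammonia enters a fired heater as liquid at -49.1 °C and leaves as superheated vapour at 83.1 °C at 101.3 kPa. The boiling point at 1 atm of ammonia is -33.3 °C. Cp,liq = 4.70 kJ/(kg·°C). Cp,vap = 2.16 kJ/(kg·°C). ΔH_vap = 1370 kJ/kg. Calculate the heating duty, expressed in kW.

liquid -49.1→-33.3 °C: 74.26 kJ/kg
vaporisation at -33.3 °C: 1370 kJ/kg
vapour -33.3→83.1 °C: 251.42 kJ/kg
Δh = 74.26 + 1370 + 251.42 = 1695.7 kJ/kg
Q = ṁ·Δh = 35.85 kg/min × 1695.7 kJ/kg = 60790 kJ/min
|Q| = 1013.2 kW

Q = 1010 kW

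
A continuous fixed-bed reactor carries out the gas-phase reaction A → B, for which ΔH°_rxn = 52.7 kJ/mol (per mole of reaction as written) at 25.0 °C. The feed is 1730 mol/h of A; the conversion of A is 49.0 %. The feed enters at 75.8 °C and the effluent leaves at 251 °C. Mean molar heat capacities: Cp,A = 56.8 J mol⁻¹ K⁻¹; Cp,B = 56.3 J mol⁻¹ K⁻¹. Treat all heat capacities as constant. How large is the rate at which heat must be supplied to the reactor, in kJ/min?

Q_in = 1030 kJ/min

Extent of reaction ξ = 0.490 × 1730 = 847.7 mol/h
Reaction term: ξ·ΔH°_rxn = 847.7 × 52.7 = 44674 kJ/h
Sensible, feed 75.8→25 °C: -4991.8 kJ/h
Outlet flows (mol/h): A 882.3, B 847.7
Sensible, products 25→251 °C: 22112 kJ/h
Q = ΔH = 61794 kJ/h = 17.165 kW
Heat supplied = 1029.9 kJ/min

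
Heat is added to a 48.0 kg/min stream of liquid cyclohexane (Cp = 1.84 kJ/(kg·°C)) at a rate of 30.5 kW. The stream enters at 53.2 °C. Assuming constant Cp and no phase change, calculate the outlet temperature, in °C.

Q = 30.5 kW = 1830 kJ/min
ΔT = Q/(ṁ·Cp) = 1830/(48.0×1.84) = 20.72 K
T_out = 53.2 + 20.72 = 73.92 °C

T_out = 73.9 °C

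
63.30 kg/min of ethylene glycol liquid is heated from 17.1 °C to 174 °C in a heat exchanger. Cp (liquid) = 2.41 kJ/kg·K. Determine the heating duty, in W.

Q = ṁ·Cp·ΔT = 63.30 × 2.41 × (174 − 17.1) = 23936 kJ/min
Converting: 23936 / 60 s = 398.93 kW
Heating duty = 398930 W

Q = 399000 W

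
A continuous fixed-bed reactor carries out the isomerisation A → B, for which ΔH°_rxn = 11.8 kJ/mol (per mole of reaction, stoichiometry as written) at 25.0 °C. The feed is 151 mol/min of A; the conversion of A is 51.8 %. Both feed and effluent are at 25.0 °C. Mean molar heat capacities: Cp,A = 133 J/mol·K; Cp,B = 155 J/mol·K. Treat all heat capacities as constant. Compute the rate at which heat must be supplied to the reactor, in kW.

Q_in = 15.4 kW

Extent of reaction ξ = 0.518 × 151 = 78.218 mol/min
Reaction term: ξ·ΔH°_rxn = 78.218 × 11.8 = 922.97 kJ/min
Q = ΔH = 922.97 kJ/min = 15.383 kW
Heat supplied = 15.383 kW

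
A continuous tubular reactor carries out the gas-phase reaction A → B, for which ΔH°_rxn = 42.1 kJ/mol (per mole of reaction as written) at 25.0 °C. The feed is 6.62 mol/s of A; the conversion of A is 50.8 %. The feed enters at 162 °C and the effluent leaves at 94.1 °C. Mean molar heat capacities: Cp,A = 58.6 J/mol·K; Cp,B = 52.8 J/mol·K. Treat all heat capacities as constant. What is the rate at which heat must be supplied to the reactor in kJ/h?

Extent of reaction ξ = 0.508 × 6.62 = 3.363 mol/s
Reaction term: ξ·ΔH°_rxn = 3.363 × 42.1 = 141.58 kJ/s
Sensible, feed 162→25 °C: -53.147 kJ/s
Outlet flows (mol/s): A 3.257, B 3.363
Sensible, products 25→94.1 °C: 25.458 kJ/s
Q = ΔH = 113.89 kJ/s = 113.89 kW
Heat supplied = 410010 kJ/h

Q_in = 410000 kJ/h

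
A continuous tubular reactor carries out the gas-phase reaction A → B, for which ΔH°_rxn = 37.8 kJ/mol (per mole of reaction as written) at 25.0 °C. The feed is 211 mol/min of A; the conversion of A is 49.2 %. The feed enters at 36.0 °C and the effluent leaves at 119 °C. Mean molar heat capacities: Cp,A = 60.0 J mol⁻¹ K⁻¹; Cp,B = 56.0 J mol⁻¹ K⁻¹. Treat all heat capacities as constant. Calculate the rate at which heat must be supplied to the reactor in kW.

Q_in = 82.3 kW

Extent of reaction ξ = 0.492 × 211 = 103.81 mol/min
Reaction term: ξ·ΔH°_rxn = 103.81 × 37.8 = 3924.1 kJ/min
Sensible, feed 36.0→25 °C: -139.26 kJ/min
Outlet flows (mol/min): A 107.19, B 103.81
Sensible, products 25→119 °C: 1151 kJ/min
Q = ΔH = 4935.8 kJ/min = 82.264 kW
Heat supplied = 82.264 kW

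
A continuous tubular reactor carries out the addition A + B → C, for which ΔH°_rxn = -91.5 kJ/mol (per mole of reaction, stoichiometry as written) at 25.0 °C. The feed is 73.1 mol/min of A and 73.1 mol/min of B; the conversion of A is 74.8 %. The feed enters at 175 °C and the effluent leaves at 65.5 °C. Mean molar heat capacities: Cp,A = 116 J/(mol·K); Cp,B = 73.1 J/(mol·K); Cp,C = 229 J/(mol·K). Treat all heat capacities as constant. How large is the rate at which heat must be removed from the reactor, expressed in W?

Q_out = 107000 W

Extent of reaction ξ = 0.748 × 73.1 = 54.679 mol/min
Reaction term: ξ·ΔH°_rxn = 54.679 × -91.5 = -5003.1 kJ/min
Sensible, feed 175→25 °C: -2073.5 kJ/min
Outlet flows (mol/min): A 18.421, B 18.421, C 54.679
Sensible, products 25→65.5 °C: 648.2 kJ/min
Q = ΔH = -6428.4 kJ/min = -107.14 kW
Heat removed = 107140 W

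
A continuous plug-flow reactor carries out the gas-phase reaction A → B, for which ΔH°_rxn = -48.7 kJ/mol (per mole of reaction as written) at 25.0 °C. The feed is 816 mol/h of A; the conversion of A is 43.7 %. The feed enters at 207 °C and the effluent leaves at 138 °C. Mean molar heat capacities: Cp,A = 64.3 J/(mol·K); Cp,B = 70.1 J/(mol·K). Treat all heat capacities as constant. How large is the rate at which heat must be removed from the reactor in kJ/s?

Extent of reaction ξ = 0.437 × 816 = 356.59 mol/h
Reaction term: ξ·ΔH°_rxn = 356.59 × -48.7 = -17366 kJ/h
Sensible, feed 207→25 °C: -9549.3 kJ/h
Outlet flows (mol/h): A 459.41, B 356.59
Sensible, products 25→138 °C: 6162.7 kJ/h
Q = ΔH = -20753 kJ/h = -5.7646 kW
Heat removed = 5.7646 kJ/s

Q_out = 5.76 kJ/s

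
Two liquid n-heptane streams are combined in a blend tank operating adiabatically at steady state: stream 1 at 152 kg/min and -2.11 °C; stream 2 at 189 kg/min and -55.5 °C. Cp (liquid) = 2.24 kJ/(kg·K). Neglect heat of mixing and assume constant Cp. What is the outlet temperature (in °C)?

T_out = -31.7 °C

Adiabatic, steady state ⇒ Σ ṁᵢCp,ᵢ(T_out − Tᵢ) = 0
Σ ṁᵢCp,ᵢTᵢ = 152×2.24×-2.11 + 189×2.24×-55.5 = -24215
Σ ṁᵢCp,ᵢ = 152×2.24 + 189×2.24 = 763.84
T_out = -24215 / 763.84 = -31.702 °C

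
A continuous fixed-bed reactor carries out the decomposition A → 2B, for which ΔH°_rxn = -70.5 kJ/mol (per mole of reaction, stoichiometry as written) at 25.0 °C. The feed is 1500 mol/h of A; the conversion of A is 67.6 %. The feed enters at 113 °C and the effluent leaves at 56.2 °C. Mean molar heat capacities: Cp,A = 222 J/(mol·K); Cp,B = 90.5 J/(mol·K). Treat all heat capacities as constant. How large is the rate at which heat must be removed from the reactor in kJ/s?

Q_out = 25.5 kJ/s

Extent of reaction ξ = 0.676 × 1500 = 1014 mol/h
Reaction term: ξ·ΔH°_rxn = 1014 × -70.5 = -71487 kJ/h
Sensible, feed 113→25 °C: -29304 kJ/h
Outlet flows (mol/h): A 486, B 2028
Sensible, products 25→56.2 °C: 9092.5 kJ/h
Q = ΔH = -91699 kJ/h = -25.472 kW
Heat removed = 25.472 kJ/s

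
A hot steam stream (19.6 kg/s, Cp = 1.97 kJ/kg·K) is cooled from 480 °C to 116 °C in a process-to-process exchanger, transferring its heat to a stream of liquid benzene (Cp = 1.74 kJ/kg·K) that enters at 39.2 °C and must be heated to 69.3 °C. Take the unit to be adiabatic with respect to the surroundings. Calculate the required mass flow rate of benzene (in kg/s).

Heat released by hot stream: Q = 19.6 × 1.97 × (480 − 116) = 14055 kJ/s
Energy balance on cold side (adiabatic exchanger): Q = ṁ_c·Cp_c·(T_c,out − T_c,in)
ṁ_c = 14055 / [1.74 × (69.3 − 39.2)] = 268.35 kg/s

ṁ_c = 268 kg/s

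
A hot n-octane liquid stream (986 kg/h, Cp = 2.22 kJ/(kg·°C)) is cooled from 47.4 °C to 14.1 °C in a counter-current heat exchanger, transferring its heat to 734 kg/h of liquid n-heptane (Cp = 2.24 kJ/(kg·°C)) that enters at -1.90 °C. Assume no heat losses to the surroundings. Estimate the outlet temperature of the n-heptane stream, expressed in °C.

Heat released by hot stream: Q = 986 × 2.22 × (47.4 − 14.1) = 72891 kJ/h
Energy balance on cold side (adiabatic exchanger): Q = ṁ_c·Cp_c·(T_c,out − T_c,in)
T_c,out = -1.90 + 72891/(734 × 2.24) = 42.433 °C

T_c,out = 42.4 °C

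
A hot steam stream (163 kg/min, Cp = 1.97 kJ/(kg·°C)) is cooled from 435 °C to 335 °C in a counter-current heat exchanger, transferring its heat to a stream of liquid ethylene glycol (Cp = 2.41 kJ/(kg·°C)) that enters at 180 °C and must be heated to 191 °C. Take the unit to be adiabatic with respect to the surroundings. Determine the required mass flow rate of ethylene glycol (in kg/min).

Heat released by hot stream: Q = 163 × 1.97 × (435 − 335) = 32111 kJ/min
Energy balance on cold side (adiabatic exchanger): Q = ṁ_c·Cp_c·(T_c,out − T_c,in)
ṁ_c = 32111 / [2.41 × (191 − 180)] = 1211.3 kg/min

ṁ_c = 1210 kg/min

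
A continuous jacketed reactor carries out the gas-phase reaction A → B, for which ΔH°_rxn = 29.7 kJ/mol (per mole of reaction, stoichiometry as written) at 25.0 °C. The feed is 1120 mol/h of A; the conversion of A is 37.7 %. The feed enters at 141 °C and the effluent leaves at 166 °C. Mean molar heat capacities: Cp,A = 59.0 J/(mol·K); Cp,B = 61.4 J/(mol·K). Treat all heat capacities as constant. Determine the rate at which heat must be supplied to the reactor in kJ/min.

Q_in = 239 kJ/min

Extent of reaction ξ = 0.377 × 1120 = 422.24 mol/h
Reaction term: ξ·ΔH°_rxn = 422.24 × 29.7 = 12541 kJ/h
Sensible, feed 141→25 °C: -7665.3 kJ/h
Outlet flows (mol/h): A 697.76, B 422.24
Sensible, products 25→166 °C: 9460.2 kJ/h
Q = ΔH = 14335 kJ/h = 3.9821 kW
Heat supplied = 238.92 kJ/min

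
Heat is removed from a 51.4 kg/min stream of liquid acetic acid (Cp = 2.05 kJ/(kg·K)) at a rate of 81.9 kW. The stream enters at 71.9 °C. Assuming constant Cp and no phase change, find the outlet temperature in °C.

Q = 81.9 kW = 4914 kJ/min
ΔT = Q/(ṁ·Cp) = 4914/(51.4×2.05) = 46.636 K
T_out = 71.9 − 46.636 = 25.264 °C

T_out = 25.3 °C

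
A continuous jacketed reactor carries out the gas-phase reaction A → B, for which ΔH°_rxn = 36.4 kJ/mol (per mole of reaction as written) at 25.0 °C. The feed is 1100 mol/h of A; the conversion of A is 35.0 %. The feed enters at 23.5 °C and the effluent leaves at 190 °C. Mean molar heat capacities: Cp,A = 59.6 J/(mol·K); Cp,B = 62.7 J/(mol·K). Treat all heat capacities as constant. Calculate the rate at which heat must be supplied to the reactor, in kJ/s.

Extent of reaction ξ = 0.350 × 1100 = 385 mol/h
Reaction term: ξ·ΔH°_rxn = 385 × 36.4 = 14014 kJ/h
Sensible, feed 23.5→25 °C: 98.34 kJ/h
Outlet flows (mol/h): A 715, B 385
Sensible, products 25→190 °C: 11014 kJ/h
Q = ΔH = 25127 kJ/h = 6.9796 kW
Heat supplied = 6.9796 kJ/s

Q_in = 6.98 kJ/s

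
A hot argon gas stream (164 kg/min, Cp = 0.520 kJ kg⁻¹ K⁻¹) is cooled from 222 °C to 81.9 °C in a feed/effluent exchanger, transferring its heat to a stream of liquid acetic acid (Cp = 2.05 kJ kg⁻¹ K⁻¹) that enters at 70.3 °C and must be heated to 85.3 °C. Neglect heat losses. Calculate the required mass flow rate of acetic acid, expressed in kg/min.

ṁ_c = 389 kg/min

Heat released by hot stream: Q = 164 × 0.520 × (222 − 81.9) = 11948 kJ/min
Energy balance on cold side (adiabatic exchanger): Q = ṁ_c·Cp_c·(T_c,out − T_c,in)
ṁ_c = 11948 / [2.05 × (85.3 − 70.3)] = 388.54 kg/min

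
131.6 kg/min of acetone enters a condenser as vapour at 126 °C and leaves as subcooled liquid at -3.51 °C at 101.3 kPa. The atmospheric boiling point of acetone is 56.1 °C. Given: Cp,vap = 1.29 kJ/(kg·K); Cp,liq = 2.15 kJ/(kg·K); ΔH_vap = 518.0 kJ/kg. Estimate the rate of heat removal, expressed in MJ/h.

vapour 126→56.1 °C: -90.171 kJ/kg
condensation at 56.1 °C: -518 kJ/kg
liquid 56.1→-3.51 °C: -128.16 kJ/kg
Δh = -90.171 + -518 + -128.16 = -736.33 kJ/kg
Q = ṁ·Δh = 131.6 kg/min × -736.33 kJ/kg = -96901 kJ/min
|Q| = 1615 kW = 5814.1 MJ/h

Q_c = 5810 MJ/h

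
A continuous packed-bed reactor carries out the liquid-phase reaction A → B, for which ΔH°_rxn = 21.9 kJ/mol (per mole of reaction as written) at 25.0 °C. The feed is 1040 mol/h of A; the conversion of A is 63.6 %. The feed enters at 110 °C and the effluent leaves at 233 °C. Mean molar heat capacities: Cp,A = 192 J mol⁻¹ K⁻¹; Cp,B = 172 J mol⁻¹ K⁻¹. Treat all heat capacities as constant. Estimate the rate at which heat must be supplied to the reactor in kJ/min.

Q_in = 605 kJ/min

Extent of reaction ξ = 0.636 × 1040 = 661.44 mol/h
Reaction term: ξ·ΔH°_rxn = 661.44 × 21.9 = 14486 kJ/h
Sensible, feed 110→25 °C: -16973 kJ/h
Outlet flows (mol/h): A 378.56, B 661.44
Sensible, products 25→233 °C: 38782 kJ/h
Q = ΔH = 36295 kJ/h = 10.082 kW
Heat supplied = 604.91 kJ/min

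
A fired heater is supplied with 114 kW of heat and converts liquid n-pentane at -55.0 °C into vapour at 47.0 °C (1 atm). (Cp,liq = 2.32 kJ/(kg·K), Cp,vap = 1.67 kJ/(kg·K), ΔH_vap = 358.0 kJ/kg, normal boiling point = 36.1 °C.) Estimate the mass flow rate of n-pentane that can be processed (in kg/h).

Δh = 2.32×(36.1−-55.0) + 358.0 + 1.67×(47.0−36.1) = 587.55 kJ/kg
Q = 114 kW = 114 kJ/s = 410400 kJ/h
ṁ = Q/Δh = 410400 / 587.55 = 698.49 kg/h

ṁ = 698 kg/h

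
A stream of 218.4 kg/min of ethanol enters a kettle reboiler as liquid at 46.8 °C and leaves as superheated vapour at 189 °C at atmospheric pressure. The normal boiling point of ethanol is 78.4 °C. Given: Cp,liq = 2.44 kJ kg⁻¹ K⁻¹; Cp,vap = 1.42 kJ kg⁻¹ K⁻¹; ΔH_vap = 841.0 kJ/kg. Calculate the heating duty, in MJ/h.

liquid 46.8→78.4 °C: 77.104 kJ/kg
vaporisation at 78.4 °C: 841 kJ/kg
vapour 78.4→189 °C: 157.05 kJ/kg
Δh = 77.104 + 841 + 157.05 = 1075.2 kJ/kg
Q = ṁ·Δh = 218.4 kg/min × 1075.2 kJ/kg = 234810 kJ/min
|Q| = 3913.6 kW = 14089 MJ/h

Q = 14100 MJ/h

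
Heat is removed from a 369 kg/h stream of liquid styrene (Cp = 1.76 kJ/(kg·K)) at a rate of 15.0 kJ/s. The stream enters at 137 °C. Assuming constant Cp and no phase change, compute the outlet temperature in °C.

Q = 15.0 kJ/s = 54000 kJ/h
ΔT = Q/(ṁ·Cp) = 54000/(369×1.76) = 83.149 K
T_out = 137 − 83.149 = 53.851 °C

T_out = 53.9 °C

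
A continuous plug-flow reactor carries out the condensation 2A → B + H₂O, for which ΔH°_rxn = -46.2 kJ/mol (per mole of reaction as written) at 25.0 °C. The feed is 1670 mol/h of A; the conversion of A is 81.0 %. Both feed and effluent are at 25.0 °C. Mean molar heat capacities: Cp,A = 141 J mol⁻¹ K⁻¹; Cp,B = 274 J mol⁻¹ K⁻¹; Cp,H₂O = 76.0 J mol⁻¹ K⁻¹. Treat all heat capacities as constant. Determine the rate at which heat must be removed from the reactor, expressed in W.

Extent of reaction ξ = 0.810 × 1670 / 2 = 676.35 mol/h
Reaction term: ξ·ΔH°_rxn = 676.35 × -46.2 = -31247 kJ/h
Q = ΔH = -31247 kJ/h = -8.6798 kW
Heat removed = 8679.8 W

Q_out = 8680 W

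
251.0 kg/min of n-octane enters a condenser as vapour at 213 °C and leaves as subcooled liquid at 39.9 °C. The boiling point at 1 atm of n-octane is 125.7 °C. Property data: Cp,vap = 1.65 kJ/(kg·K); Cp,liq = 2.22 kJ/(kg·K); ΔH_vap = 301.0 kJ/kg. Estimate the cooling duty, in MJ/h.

vapour 213→125.7 °C: -144.04 kJ/kg
condensation at 125.7 °C: -301 kJ/kg
liquid 125.7→39.9 °C: -190.48 kJ/kg
Δh = -144.04 + -301 + -190.48 = -635.52 kJ/kg
Q = ṁ·Δh = 251.0 kg/min × -635.52 kJ/kg = -159520 kJ/min
|Q| = 2658.6 kW = 9570.9 MJ/h

Q_c = 9570 MJ/h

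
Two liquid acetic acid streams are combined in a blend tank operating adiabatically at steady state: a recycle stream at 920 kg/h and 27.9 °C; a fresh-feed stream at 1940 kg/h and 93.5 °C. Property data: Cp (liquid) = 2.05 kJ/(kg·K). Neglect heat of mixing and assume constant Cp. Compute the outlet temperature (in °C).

T_out = 72.4 °C

Adiabatic, steady state ⇒ Σ ṁᵢCp,ᵢ(T_out − Tᵢ) = 0
T_out = Σ ṁᵢCp,ᵢTᵢ / Σ ṁᵢCp,ᵢ
      = 424470 / 5863 = 72.398 °C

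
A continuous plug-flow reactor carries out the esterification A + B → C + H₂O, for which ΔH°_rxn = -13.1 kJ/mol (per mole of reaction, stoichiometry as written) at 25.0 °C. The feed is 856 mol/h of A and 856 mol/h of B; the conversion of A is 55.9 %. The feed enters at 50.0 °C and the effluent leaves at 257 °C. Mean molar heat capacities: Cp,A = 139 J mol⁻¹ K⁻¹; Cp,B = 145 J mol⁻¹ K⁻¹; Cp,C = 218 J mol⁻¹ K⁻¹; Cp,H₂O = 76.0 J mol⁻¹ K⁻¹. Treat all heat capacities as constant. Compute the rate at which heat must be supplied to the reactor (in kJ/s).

Q_in = 12.5 kJ/s

Extent of reaction ξ = 0.559 × 856 = 478.5 mol/h
Reaction term: ξ·ΔH°_rxn = 478.5 × -13.1 = -6268.4 kJ/h
Sensible, feed 50.0→25 °C: -6077.6 kJ/h
Outlet flows (mol/h): A 377.5, B 377.5, C 478.5, H₂O 478.5
Sensible, products 25→257 °C: 57510 kJ/h
Q = ΔH = 45164 kJ/h = 12.546 kW
Heat supplied = 12.546 kJ/s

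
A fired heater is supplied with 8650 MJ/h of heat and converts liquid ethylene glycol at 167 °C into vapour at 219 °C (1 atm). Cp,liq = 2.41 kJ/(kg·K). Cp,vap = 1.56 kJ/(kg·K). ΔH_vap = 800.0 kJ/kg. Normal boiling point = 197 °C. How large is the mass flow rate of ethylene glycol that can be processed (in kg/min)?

Δh = 2.41×(197−167) + 800.0 + 1.56×(219−197) = 906.62 kJ/kg
Q = 8650 MJ/h = 2402.8 kJ/s = 144170 kJ/min
ṁ = Q/Δh = 144170 / 906.62 = 159.02 kg/min

ṁ = 159 kg/min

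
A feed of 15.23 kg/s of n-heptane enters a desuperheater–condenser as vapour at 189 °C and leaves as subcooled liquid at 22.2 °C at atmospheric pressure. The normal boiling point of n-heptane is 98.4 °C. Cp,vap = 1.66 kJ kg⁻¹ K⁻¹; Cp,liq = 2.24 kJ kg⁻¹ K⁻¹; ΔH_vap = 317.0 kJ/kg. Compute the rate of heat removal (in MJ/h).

vapour 189→98.4 °C: -150.4 kJ/kg
condensation at 98.4 °C: -317 kJ/kg
liquid 98.4→22.2 °C: -170.69 kJ/kg
Δh = -150.4 + -317 + -170.69 = -638.08 kJ/kg
Q = ṁ·Δh = 15.23 kg/s × -638.08 kJ/kg = -9718 kJ/s
|Q| = 9718 kW = 34985 MJ/h

Q_c = 35000 MJ/h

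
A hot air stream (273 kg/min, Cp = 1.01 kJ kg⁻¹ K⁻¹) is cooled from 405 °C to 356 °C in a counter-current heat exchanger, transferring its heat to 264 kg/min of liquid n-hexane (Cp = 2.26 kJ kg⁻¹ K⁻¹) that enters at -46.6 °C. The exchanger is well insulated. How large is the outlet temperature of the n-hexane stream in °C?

Heat released by hot stream: Q = 273 × 1.01 × (405 − 356) = 13511 kJ/min
Energy balance on cold side (adiabatic exchanger): Q = ṁ_c·Cp_c·(T_c,out − T_c,in)
T_c,out = -46.6 + 13511/(264 × 2.26) = -23.955 °C

T_c,out = -24.0 °C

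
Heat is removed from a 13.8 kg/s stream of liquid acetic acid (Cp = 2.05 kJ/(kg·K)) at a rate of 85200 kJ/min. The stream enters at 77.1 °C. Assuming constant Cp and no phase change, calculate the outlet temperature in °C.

T_out = 26.9 °C

Q = 85200 kJ/min = 1420 kJ/s
ΔT = Q/(ṁ·Cp) = 1420/(13.8×2.05) = 50.194 K
T_out = 77.1 − 50.194 = 26.906 °C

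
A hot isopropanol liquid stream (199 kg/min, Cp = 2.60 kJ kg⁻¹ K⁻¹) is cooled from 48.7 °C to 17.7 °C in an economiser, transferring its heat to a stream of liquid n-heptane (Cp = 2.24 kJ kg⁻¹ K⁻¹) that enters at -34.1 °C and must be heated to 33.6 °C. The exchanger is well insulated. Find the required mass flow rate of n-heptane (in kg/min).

ṁ_c = 106 kg/min

Heat released by hot stream: Q = 199 × 2.60 × (48.7 − 17.7) = 16039 kJ/min
Energy balance on cold side (adiabatic exchanger): Q = ṁ_c·Cp_c·(T_c,out − T_c,in)
ṁ_c = 16039 / [2.24 × (33.6 − -34.1)] = 105.77 kg/min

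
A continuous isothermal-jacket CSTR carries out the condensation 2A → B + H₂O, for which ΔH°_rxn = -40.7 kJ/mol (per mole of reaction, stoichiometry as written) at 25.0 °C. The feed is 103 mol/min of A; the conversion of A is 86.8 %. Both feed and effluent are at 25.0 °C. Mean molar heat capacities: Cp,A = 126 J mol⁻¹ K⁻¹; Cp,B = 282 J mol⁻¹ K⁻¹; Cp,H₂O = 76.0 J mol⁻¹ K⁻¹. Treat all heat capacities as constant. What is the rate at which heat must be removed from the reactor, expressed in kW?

Extent of reaction ξ = 0.868 × 103 / 2 = 44.702 mol/min
Reaction term: ξ·ΔH°_rxn = 44.702 × -40.7 = -1819.4 kJ/min
Q = ΔH = -1819.4 kJ/min = -30.323 kW
Heat removed = 30.323 kW

Q_out = 30.3 kW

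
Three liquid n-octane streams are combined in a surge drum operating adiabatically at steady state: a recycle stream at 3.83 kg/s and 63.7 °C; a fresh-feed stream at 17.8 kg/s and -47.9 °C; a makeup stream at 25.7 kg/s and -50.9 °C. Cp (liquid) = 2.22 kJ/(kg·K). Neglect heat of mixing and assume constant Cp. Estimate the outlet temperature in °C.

Energy balance with Q = 0: Σ ṁᵢCp,ᵢ(T_out − Tᵢ) = 0
Σ ṁᵢCp,ᵢTᵢ = 3.83×2.22×63.7 + 17.8×2.22×-47.9 + 25.7×2.22×-50.9 = -4255.2
Σ ṁᵢCp,ᵢ = 3.83×2.22 + 17.8×2.22 + 25.7×2.22 = 105.07
T_out = -4255.2 / 105.07 = -40.498 °C

T_out = -40.5 °C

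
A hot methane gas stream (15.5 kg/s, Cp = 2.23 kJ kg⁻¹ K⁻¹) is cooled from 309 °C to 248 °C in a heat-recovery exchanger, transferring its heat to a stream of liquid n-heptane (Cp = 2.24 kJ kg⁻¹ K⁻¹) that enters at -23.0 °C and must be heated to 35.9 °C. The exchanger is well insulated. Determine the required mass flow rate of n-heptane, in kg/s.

Heat released by hot stream: Q = 15.5 × 2.23 × (309 − 248) = 2108.5 kJ/s
Energy balance on cold side (adiabatic exchanger): Q = ṁ_c·Cp_c·(T_c,out − T_c,in)
ṁ_c = 2108.5 / [2.24 × (35.9 − -23.0)] = 15.981 kg/s

ṁ_c = 16.0 kg/s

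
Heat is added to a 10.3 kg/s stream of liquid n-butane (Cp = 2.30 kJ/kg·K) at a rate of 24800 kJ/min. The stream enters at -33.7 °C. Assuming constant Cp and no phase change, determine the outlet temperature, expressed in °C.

Q = 24800 kJ/min = 413.33 kJ/s
ΔT = Q/(ṁ·Cp) = 413.33/(10.3×2.30) = 17.448 K
T_out = -33.7 + 17.448 = -16.252 °C

T_out = -16.3 °C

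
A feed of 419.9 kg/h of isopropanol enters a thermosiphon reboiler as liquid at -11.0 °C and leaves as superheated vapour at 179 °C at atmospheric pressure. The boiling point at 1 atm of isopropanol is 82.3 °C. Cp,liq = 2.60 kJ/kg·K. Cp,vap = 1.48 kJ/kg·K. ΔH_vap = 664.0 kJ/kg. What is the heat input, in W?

Q = 122000 W

liquid -11.0→82.3 °C: 242.58 kJ/kg
vaporisation at 82.3 °C: 664 kJ/kg
vapour 82.3→179 °C: 143.12 kJ/kg
Δh = 242.58 + 664 + 143.12 = 1049.7 kJ/kg
Q = ṁ·Δh = 419.9 kg/h × 1049.7 kJ/kg = 440770 kJ/h
|Q| = 122.44 kW = 122440 W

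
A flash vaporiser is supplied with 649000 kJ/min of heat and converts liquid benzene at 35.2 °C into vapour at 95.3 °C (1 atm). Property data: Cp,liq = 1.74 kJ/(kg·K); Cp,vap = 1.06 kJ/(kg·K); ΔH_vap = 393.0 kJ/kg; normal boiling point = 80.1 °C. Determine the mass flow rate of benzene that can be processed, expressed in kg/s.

ṁ = 22.2 kg/s

Δh = 1.74×(80.1−35.2) + 393.0 + 1.06×(95.3−80.1) = 487.24 kJ/kg
Q = 649000 kJ/min = 10817 kJ/s = 10817 kJ/s
ṁ = Q/Δh = 10817 / 487.24 = 22.2 kg/s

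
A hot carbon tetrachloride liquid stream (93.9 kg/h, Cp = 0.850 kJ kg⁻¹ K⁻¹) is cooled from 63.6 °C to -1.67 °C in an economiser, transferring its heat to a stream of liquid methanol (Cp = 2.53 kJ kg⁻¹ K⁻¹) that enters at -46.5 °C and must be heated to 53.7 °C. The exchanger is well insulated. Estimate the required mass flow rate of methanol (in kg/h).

Heat released by hot stream: Q = 93.9 × 0.850 × (63.6 − -1.67) = 5209.5 kJ/h
Energy balance on cold side (adiabatic exchanger): Q = ṁ_c·Cp_c·(T_c,out − T_c,in)
ṁ_c = 5209.5 / [2.53 × (53.7 − -46.5)] = 20.55 kg/h

ṁ_c = 20.5 kg/h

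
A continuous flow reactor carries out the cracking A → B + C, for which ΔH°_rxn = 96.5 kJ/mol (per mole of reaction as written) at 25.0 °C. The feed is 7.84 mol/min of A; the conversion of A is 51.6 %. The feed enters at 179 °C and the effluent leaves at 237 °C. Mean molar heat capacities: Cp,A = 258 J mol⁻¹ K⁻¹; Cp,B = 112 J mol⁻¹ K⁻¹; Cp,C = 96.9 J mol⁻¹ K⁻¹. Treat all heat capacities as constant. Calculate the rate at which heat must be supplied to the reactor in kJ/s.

Q_in = 7.76 kJ/s

Extent of reaction ξ = 0.516 × 7.84 = 4.0454 mol/min
Reaction term: ξ·ΔH°_rxn = 4.0454 × 96.5 = 390.38 kJ/min
Sensible, feed 179→25 °C: -311.5 kJ/min
Outlet flows (mol/min): A 3.7946, B 4.0454, C 4.0454
Sensible, products 25→237 °C: 386.71 kJ/min
Q = ΔH = 465.59 kJ/min = 7.7599 kW
Heat supplied = 7.7599 kJ/s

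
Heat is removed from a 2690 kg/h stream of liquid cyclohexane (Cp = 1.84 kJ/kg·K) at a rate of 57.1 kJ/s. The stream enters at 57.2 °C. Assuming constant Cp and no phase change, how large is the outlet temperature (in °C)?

T_out = 15.7 °C

Q = 57.1 kJ/s = 205560 kJ/h
ΔT = Q/(ṁ·Cp) = 205560/(2690×1.84) = 41.531 K
T_out = 57.2 − 41.531 = 15.669 °C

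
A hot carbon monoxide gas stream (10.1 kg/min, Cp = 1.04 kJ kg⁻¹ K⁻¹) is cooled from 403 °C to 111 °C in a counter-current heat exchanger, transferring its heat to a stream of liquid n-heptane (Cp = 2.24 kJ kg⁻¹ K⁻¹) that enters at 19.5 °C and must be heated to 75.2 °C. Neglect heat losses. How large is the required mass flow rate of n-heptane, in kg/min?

ṁ_c = 24.6 kg/min

Heat released by hot stream: Q = 10.1 × 1.04 × (403 − 111) = 3067.2 kJ/min
Energy balance on cold side (adiabatic exchanger): Q = ṁ_c·Cp_c·(T_c,out − T_c,in)
ṁ_c = 3067.2 / [2.24 × (75.2 − 19.5)] = 24.583 kg/min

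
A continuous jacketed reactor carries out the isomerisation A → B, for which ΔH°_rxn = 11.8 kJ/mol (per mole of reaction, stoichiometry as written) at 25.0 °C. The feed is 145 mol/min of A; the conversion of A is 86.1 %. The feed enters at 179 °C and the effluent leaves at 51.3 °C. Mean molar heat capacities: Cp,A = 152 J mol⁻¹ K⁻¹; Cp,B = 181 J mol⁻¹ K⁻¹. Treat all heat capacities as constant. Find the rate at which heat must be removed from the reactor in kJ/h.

Q_out = 74800 kJ/h

Extent of reaction ξ = 0.861 × 145 = 124.84 mol/min
Reaction term: ξ·ΔH°_rxn = 124.84 × 11.8 = 1473.2 kJ/min
Sensible, feed 179→25 °C: -3394.2 kJ/min
Outlet flows (mol/min): A 20.155, B 124.84
Sensible, products 25→51.3 °C: 674.87 kJ/min
Q = ΔH = -1246.1 kJ/min = -20.769 kW
Heat removed = 74767 kJ/h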